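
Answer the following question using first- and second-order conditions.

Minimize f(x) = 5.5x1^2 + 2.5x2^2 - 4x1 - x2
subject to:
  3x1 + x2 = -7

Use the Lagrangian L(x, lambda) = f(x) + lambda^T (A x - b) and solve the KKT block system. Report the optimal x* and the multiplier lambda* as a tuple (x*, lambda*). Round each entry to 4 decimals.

Form the Lagrangian:
  L(x, lambda) = (1/2) x^T Q x + c^T x + lambda^T (A x - b)
Stationarity (grad_x L = 0): Q x + c + A^T lambda = 0.
Primal feasibility: A x = b.

This gives the KKT block system:
  [ Q   A^T ] [ x     ]   [-c ]
  [ A    0  ] [ lambda ] = [ b ]

Solving the linear system:
  x*      = (-1.8571, -1.4286)
  lambda* = (8.1429)
  f(x*)   = 32.9286

x* = (-1.8571, -1.4286), lambda* = (8.1429)


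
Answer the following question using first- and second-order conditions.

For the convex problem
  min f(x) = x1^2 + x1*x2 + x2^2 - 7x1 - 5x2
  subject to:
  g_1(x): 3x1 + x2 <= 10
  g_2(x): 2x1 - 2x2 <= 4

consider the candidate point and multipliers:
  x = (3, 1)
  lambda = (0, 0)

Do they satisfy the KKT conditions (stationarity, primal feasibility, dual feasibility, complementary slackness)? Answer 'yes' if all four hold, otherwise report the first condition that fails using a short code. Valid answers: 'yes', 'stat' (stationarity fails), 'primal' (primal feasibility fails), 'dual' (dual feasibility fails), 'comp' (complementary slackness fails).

Gradient of f: grad f(x) = Q x + c = (0, 0)
Constraint values g_i(x) = a_i^T x - b_i:
  g_1((3, 1)) = 0
  g_2((3, 1)) = 0
Stationarity residual: grad f(x) + sum_i lambda_i a_i = (0, 0)
  -> stationarity OK
Primal feasibility (all g_i <= 0): OK
Dual feasibility (all lambda_i >= 0): OK
Complementary slackness (lambda_i * g_i(x) = 0 for all i): OK

Verdict: yes, KKT holds.

yes


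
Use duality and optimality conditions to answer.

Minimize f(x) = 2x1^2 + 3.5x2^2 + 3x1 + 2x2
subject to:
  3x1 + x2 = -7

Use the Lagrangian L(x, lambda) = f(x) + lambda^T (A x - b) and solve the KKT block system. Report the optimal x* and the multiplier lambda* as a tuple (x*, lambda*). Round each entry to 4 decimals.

Form the Lagrangian:
  L(x, lambda) = (1/2) x^T Q x + c^T x + lambda^T (A x - b)
Stationarity (grad_x L = 0): Q x + c + A^T lambda = 0.
Primal feasibility: A x = b.

This gives the KKT block system:
  [ Q   A^T ] [ x     ]   [-c ]
  [ A    0  ] [ lambda ] = [ b ]

Solving the linear system:
  x*      = (-2.1493, -0.5522)
  lambda* = (1.8657)
  f(x*)   = 2.7537

x* = (-2.1493, -0.5522), lambda* = (1.8657)


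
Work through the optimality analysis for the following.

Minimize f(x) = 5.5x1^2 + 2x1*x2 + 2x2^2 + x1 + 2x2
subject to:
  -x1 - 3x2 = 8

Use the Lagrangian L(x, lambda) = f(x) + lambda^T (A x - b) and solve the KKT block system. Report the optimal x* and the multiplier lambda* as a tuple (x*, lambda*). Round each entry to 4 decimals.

Form the Lagrangian:
  L(x, lambda) = (1/2) x^T Q x + c^T x + lambda^T (A x - b)
Stationarity (grad_x L = 0): Q x + c + A^T lambda = 0.
Primal feasibility: A x = b.

This gives the KKT block system:
  [ Q   A^T ] [ x     ]   [-c ]
  [ A    0  ] [ lambda ] = [ b ]

Solving the linear system:
  x*      = (0.1429, -2.7143)
  lambda* = (-2.8571)
  f(x*)   = 8.7857

x* = (0.1429, -2.7143), lambda* = (-2.8571)


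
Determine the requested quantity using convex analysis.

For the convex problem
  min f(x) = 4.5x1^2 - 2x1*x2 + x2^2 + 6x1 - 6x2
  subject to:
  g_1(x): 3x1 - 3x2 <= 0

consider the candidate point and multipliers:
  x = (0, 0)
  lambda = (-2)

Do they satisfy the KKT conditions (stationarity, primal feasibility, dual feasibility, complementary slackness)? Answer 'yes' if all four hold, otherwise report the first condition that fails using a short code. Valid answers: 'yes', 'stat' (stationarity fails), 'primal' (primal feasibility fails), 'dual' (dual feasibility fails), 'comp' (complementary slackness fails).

Gradient of f: grad f(x) = Q x + c = (6, -6)
Constraint values g_i(x) = a_i^T x - b_i:
  g_1((0, 0)) = 0
Stationarity residual: grad f(x) + sum_i lambda_i a_i = (0, 0)
  -> stationarity OK
Primal feasibility (all g_i <= 0): OK
Dual feasibility (all lambda_i >= 0): FAILS
Complementary slackness (lambda_i * g_i(x) = 0 for all i): OK

Verdict: the first failing condition is dual_feasibility -> dual.

dual


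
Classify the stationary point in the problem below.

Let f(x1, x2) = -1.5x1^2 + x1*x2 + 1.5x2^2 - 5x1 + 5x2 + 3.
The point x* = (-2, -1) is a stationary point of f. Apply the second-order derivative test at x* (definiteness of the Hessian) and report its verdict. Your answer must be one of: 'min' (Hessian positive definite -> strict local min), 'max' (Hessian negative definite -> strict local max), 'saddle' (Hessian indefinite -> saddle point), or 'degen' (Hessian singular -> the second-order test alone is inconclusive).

Compute the Hessian H = grad^2 f:
  H = [[-3, 1], [1, 3]]
Verify stationarity: grad f(x*) = H x* + g = (0, 0).
Eigenvalues of H: -3.1623, 3.1623.
Eigenvalues have mixed signs, so H is indefinite -> x* is a saddle point.

saddle


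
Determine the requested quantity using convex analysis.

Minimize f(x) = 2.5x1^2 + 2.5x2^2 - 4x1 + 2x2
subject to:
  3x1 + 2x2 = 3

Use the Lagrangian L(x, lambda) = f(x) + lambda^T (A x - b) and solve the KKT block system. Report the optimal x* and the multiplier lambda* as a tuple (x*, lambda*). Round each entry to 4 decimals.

Form the Lagrangian:
  L(x, lambda) = (1/2) x^T Q x + c^T x + lambda^T (A x - b)
Stationarity (grad_x L = 0): Q x + c + A^T lambda = 0.
Primal feasibility: A x = b.

This gives the KKT block system:
  [ Q   A^T ] [ x     ]   [-c ]
  [ A    0  ] [ lambda ] = [ b ]

Solving the linear system:
  x*      = (1.1231, -0.1846)
  lambda* = (-0.5385)
  f(x*)   = -1.6231

x* = (1.1231, -0.1846), lambda* = (-0.5385)


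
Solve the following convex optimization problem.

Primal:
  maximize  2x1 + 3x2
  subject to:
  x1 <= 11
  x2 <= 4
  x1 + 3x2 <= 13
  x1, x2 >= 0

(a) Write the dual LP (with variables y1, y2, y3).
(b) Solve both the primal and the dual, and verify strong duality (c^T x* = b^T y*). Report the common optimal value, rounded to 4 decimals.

The standard primal-dual pair for 'max c^T x s.t. A x <= b, x >= 0' is:
  Dual:  min b^T y  s.t.  A^T y >= c,  y >= 0.

So the dual LP is:
  minimize  11y1 + 4y2 + 13y3
  subject to:
    y1 + y3 >= 2
    y2 + 3y3 >= 3
    y1, y2, y3 >= 0

Solving the primal: x* = (11, 0.6667).
  primal value c^T x* = 24.
Solving the dual: y* = (1, 0, 1).
  dual value b^T y* = 24.
Strong duality: c^T x* = b^T y*. Confirmed.

24


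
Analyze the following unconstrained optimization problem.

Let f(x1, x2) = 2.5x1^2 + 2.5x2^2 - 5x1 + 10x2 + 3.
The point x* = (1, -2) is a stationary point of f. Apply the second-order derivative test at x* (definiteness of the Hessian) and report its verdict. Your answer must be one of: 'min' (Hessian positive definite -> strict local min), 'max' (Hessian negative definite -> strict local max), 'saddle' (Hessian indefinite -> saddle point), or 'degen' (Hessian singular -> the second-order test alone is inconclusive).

Compute the Hessian H = grad^2 f:
  H = [[5, 0], [0, 5]]
Verify stationarity: grad f(x*) = H x* + g = (0, 0).
Eigenvalues of H: 5, 5.
Both eigenvalues > 0, so H is positive definite -> x* is a strict local min.

min


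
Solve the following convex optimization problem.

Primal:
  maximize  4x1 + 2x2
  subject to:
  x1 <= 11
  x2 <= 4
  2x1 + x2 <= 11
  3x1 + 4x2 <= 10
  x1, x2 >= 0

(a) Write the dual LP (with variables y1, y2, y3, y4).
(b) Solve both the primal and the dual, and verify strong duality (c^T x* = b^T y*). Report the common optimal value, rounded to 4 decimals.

The standard primal-dual pair for 'max c^T x s.t. A x <= b, x >= 0' is:
  Dual:  min b^T y  s.t.  A^T y >= c,  y >= 0.

So the dual LP is:
  minimize  11y1 + 4y2 + 11y3 + 10y4
  subject to:
    y1 + 2y3 + 3y4 >= 4
    y2 + y3 + 4y4 >= 2
    y1, y2, y3, y4 >= 0

Solving the primal: x* = (3.3333, 0).
  primal value c^T x* = 13.3333.
Solving the dual: y* = (0, 0, 0, 1.3333).
  dual value b^T y* = 13.3333.
Strong duality: c^T x* = b^T y*. Confirmed.

13.3333


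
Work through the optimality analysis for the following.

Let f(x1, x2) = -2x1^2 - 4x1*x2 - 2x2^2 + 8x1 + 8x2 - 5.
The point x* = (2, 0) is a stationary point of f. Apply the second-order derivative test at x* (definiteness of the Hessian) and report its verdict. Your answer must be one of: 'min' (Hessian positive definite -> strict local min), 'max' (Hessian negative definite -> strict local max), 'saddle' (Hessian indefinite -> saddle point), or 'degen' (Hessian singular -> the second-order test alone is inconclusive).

Compute the Hessian H = grad^2 f:
  H = [[-4, -4], [-4, -4]]
Verify stationarity: grad f(x*) = H x* + g = (0, 0).
Eigenvalues of H: -8, 0.
H has a zero eigenvalue (singular; negative semidefinite but not definite), so H is neither positive definite, negative definite, nor indefinite. The second-order test alone is inconclusive -> degen.
(Indeed, f is constant along the null direction of H through x*, so x* is not a strict local extremum.)

degen


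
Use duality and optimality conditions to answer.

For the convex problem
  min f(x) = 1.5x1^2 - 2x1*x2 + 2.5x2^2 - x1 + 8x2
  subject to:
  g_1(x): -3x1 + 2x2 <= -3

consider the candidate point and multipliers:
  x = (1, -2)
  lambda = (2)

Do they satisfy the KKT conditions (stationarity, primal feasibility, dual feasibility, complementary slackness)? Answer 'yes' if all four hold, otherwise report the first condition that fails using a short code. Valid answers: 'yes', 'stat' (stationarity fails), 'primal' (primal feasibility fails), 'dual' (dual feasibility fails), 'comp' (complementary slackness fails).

Gradient of f: grad f(x) = Q x + c = (6, -4)
Constraint values g_i(x) = a_i^T x - b_i:
  g_1((1, -2)) = -4
Stationarity residual: grad f(x) + sum_i lambda_i a_i = (0, 0)
  -> stationarity OK
Primal feasibility (all g_i <= 0): OK
Dual feasibility (all lambda_i >= 0): OK
Complementary slackness (lambda_i * g_i(x) = 0 for all i): FAILS

Verdict: the first failing condition is complementary_slackness -> comp.

comp


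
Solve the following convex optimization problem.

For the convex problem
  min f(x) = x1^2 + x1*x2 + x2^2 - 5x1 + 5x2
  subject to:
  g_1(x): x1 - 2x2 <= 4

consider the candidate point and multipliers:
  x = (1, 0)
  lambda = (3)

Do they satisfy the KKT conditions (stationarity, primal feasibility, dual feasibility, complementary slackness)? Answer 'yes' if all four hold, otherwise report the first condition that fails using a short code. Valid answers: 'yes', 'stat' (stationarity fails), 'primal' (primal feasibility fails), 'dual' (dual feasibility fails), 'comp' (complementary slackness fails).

Gradient of f: grad f(x) = Q x + c = (-3, 6)
Constraint values g_i(x) = a_i^T x - b_i:
  g_1((1, 0)) = -3
Stationarity residual: grad f(x) + sum_i lambda_i a_i = (0, 0)
  -> stationarity OK
Primal feasibility (all g_i <= 0): OK
Dual feasibility (all lambda_i >= 0): OK
Complementary slackness (lambda_i * g_i(x) = 0 for all i): FAILS

Verdict: the first failing condition is complementary_slackness -> comp.

comp


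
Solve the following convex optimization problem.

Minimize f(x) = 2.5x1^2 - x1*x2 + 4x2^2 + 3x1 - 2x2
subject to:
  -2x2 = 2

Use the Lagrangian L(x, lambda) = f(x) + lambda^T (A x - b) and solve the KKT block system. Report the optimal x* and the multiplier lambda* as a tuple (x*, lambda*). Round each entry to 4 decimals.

Form the Lagrangian:
  L(x, lambda) = (1/2) x^T Q x + c^T x + lambda^T (A x - b)
Stationarity (grad_x L = 0): Q x + c + A^T lambda = 0.
Primal feasibility: A x = b.

This gives the KKT block system:
  [ Q   A^T ] [ x     ]   [-c ]
  [ A    0  ] [ lambda ] = [ b ]

Solving the linear system:
  x*      = (-0.8, -1)
  lambda* = (-4.6)
  f(x*)   = 4.4

x* = (-0.8, -1), lambda* = (-4.6)


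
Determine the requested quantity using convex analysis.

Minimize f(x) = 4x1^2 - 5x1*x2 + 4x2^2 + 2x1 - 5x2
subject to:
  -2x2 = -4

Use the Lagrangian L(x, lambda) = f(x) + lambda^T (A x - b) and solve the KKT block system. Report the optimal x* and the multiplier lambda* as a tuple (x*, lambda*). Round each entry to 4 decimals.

Form the Lagrangian:
  L(x, lambda) = (1/2) x^T Q x + c^T x + lambda^T (A x - b)
Stationarity (grad_x L = 0): Q x + c + A^T lambda = 0.
Primal feasibility: A x = b.

This gives the KKT block system:
  [ Q   A^T ] [ x     ]   [-c ]
  [ A    0  ] [ lambda ] = [ b ]

Solving the linear system:
  x*      = (1, 2)
  lambda* = (3)
  f(x*)   = 2

x* = (1, 2), lambda* = (3)


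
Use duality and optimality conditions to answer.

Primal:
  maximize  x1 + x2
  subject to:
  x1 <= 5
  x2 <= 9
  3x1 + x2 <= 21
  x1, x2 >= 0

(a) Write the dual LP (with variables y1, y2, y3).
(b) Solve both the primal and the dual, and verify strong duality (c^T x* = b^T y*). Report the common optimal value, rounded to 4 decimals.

The standard primal-dual pair for 'max c^T x s.t. A x <= b, x >= 0' is:
  Dual:  min b^T y  s.t.  A^T y >= c,  y >= 0.

So the dual LP is:
  minimize  5y1 + 9y2 + 21y3
  subject to:
    y1 + 3y3 >= 1
    y2 + y3 >= 1
    y1, y2, y3 >= 0

Solving the primal: x* = (4, 9).
  primal value c^T x* = 13.
Solving the dual: y* = (0, 0.6667, 0.3333).
  dual value b^T y* = 13.
Strong duality: c^T x* = b^T y*. Confirmed.

13


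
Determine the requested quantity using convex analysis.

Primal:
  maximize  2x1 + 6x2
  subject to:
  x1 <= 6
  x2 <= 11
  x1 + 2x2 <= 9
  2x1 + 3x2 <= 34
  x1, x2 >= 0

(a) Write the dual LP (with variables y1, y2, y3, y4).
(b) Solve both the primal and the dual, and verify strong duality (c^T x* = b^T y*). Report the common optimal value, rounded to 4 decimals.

The standard primal-dual pair for 'max c^T x s.t. A x <= b, x >= 0' is:
  Dual:  min b^T y  s.t.  A^T y >= c,  y >= 0.

So the dual LP is:
  minimize  6y1 + 11y2 + 9y3 + 34y4
  subject to:
    y1 + y3 + 2y4 >= 2
    y2 + 2y3 + 3y4 >= 6
    y1, y2, y3, y4 >= 0

Solving the primal: x* = (0, 4.5).
  primal value c^T x* = 27.
Solving the dual: y* = (0, 0, 3, 0).
  dual value b^T y* = 27.
Strong duality: c^T x* = b^T y*. Confirmed.

27


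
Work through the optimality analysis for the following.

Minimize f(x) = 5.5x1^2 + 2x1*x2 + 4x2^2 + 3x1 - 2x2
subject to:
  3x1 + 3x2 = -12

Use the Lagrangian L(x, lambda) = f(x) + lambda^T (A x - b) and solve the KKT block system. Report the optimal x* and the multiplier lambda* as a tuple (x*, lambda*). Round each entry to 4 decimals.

Form the Lagrangian:
  L(x, lambda) = (1/2) x^T Q x + c^T x + lambda^T (A x - b)
Stationarity (grad_x L = 0): Q x + c + A^T lambda = 0.
Primal feasibility: A x = b.

This gives the KKT block system:
  [ Q   A^T ] [ x     ]   [-c ]
  [ A    0  ] [ lambda ] = [ b ]

Solving the linear system:
  x*      = (-1.9333, -2.0667)
  lambda* = (7.4667)
  f(x*)   = 43.9667

x* = (-1.9333, -2.0667), lambda* = (7.4667)


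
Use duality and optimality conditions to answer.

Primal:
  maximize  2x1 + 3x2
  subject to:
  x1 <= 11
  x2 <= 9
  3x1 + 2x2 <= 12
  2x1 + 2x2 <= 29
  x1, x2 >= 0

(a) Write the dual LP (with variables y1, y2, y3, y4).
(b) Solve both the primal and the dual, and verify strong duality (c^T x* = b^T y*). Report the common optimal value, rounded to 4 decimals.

The standard primal-dual pair for 'max c^T x s.t. A x <= b, x >= 0' is:
  Dual:  min b^T y  s.t.  A^T y >= c,  y >= 0.

So the dual LP is:
  minimize  11y1 + 9y2 + 12y3 + 29y4
  subject to:
    y1 + 3y3 + 2y4 >= 2
    y2 + 2y3 + 2y4 >= 3
    y1, y2, y3, y4 >= 0

Solving the primal: x* = (0, 6).
  primal value c^T x* = 18.
Solving the dual: y* = (0, 0, 1.5, 0).
  dual value b^T y* = 18.
Strong duality: c^T x* = b^T y*. Confirmed.

18


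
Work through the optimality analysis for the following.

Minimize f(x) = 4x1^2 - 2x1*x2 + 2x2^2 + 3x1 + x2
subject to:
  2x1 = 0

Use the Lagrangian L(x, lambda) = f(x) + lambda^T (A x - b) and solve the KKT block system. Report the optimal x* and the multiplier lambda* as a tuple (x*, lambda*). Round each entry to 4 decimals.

Form the Lagrangian:
  L(x, lambda) = (1/2) x^T Q x + c^T x + lambda^T (A x - b)
Stationarity (grad_x L = 0): Q x + c + A^T lambda = 0.
Primal feasibility: A x = b.

This gives the KKT block system:
  [ Q   A^T ] [ x     ]   [-c ]
  [ A    0  ] [ lambda ] = [ b ]

Solving the linear system:
  x*      = (0, -0.25)
  lambda* = (-1.75)
  f(x*)   = -0.125

x* = (0, -0.25), lambda* = (-1.75)


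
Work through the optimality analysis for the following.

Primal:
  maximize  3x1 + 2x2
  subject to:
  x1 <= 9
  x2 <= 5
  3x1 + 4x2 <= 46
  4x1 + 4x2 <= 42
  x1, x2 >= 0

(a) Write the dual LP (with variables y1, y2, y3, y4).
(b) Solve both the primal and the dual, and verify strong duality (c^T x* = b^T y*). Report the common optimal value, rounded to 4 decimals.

The standard primal-dual pair for 'max c^T x s.t. A x <= b, x >= 0' is:
  Dual:  min b^T y  s.t.  A^T y >= c,  y >= 0.

So the dual LP is:
  minimize  9y1 + 5y2 + 46y3 + 42y4
  subject to:
    y1 + 3y3 + 4y4 >= 3
    y2 + 4y3 + 4y4 >= 2
    y1, y2, y3, y4 >= 0

Solving the primal: x* = (9, 1.5).
  primal value c^T x* = 30.
Solving the dual: y* = (1, 0, 0, 0.5).
  dual value b^T y* = 30.
Strong duality: c^T x* = b^T y*. Confirmed.

30


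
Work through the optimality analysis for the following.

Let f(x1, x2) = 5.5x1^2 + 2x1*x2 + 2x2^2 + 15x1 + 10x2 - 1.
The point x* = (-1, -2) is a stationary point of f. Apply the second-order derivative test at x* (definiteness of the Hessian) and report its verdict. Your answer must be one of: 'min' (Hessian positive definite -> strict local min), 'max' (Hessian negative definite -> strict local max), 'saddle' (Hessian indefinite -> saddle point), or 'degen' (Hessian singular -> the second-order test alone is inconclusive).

Compute the Hessian H = grad^2 f:
  H = [[11, 2], [2, 4]]
Verify stationarity: grad f(x*) = H x* + g = (0, 0).
Eigenvalues of H: 3.4689, 11.5311.
Both eigenvalues > 0, so H is positive definite -> x* is a strict local min.

min


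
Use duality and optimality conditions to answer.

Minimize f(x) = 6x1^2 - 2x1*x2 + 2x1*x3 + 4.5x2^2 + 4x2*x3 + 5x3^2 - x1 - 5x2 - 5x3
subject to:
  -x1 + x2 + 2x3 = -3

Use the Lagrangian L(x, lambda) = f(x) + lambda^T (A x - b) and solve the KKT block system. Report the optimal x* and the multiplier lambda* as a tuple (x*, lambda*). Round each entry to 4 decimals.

Form the Lagrangian:
  L(x, lambda) = (1/2) x^T Q x + c^T x + lambda^T (A x - b)
Stationarity (grad_x L = 0): Q x + c + A^T lambda = 0.
Primal feasibility: A x = b.

This gives the KKT block system:
  [ Q   A^T ] [ x     ]   [-c ]
  [ A    0  ] [ lambda ] = [ b ]

Solving the linear system:
  x*      = (0.9731, 0.5874, -1.3072)
  lambda* = (6.8879)
  f(x*)   = 11.6446

x* = (0.9731, 0.5874, -1.3072), lambda* = (6.8879)


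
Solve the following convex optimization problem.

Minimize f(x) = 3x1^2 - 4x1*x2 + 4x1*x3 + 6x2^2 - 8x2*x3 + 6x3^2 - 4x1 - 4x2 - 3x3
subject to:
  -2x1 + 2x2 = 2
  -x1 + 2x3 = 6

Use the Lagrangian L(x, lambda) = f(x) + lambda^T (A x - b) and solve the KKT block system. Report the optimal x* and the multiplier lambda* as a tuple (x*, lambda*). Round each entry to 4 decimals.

Form the Lagrangian:
  L(x, lambda) = (1/2) x^T Q x + c^T x + lambda^T (A x - b)
Stationarity (grad_x L = 0): Q x + c + A^T lambda = 0.
Primal feasibility: A x = b.

This gives the KKT block system:
  [ Q   A^T ] [ x     ]   [-c ]
  [ A    0  ] [ lambda ] = [ b ]

Solving the linear system:
  x*      = (-0.0556, 0.9444, 2.9722)
  lambda* = (8.1111, -12.4444)
  f(x*)   = 22.9861

x* = (-0.0556, 0.9444, 2.9722), lambda* = (8.1111, -12.4444)


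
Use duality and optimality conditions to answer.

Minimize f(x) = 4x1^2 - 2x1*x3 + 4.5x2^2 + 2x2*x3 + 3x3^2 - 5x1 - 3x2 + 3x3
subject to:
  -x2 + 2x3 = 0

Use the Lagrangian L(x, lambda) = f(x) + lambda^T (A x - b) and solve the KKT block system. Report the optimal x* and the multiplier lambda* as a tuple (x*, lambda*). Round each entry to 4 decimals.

Form the Lagrangian:
  L(x, lambda) = (1/2) x^T Q x + c^T x + lambda^T (A x - b)
Stationarity (grad_x L = 0): Q x + c + A^T lambda = 0.
Primal feasibility: A x = b.

This gives the KKT block system:
  [ Q   A^T ] [ x     ]   [-c ]
  [ A    0  ] [ lambda ] = [ b ]

Solving the linear system:
  x*      = (0.6465, 0.1717, 0.0859)
  lambda* = (-1.2828)
  f(x*)   = -1.7449

x* = (0.6465, 0.1717, 0.0859), lambda* = (-1.2828)


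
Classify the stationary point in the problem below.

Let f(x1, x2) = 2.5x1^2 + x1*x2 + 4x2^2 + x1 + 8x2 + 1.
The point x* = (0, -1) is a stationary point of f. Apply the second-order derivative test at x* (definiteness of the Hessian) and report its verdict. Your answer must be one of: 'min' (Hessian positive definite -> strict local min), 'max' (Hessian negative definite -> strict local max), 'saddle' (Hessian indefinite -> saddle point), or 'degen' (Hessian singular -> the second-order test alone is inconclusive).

Compute the Hessian H = grad^2 f:
  H = [[5, 1], [1, 8]]
Verify stationarity: grad f(x*) = H x* + g = (0, 0).
Eigenvalues of H: 4.6972, 8.3028.
Both eigenvalues > 0, so H is positive definite -> x* is a strict local min.

min


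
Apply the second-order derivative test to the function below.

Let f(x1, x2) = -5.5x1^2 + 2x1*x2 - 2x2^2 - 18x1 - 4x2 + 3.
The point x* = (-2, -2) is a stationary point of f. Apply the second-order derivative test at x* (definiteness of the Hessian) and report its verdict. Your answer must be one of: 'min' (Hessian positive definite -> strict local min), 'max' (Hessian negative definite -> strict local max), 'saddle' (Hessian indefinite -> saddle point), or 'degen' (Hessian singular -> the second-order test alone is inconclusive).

Compute the Hessian H = grad^2 f:
  H = [[-11, 2], [2, -4]]
Verify stationarity: grad f(x*) = H x* + g = (0, 0).
Eigenvalues of H: -11.5311, -3.4689.
Both eigenvalues < 0, so H is negative definite -> x* is a strict local max.

max


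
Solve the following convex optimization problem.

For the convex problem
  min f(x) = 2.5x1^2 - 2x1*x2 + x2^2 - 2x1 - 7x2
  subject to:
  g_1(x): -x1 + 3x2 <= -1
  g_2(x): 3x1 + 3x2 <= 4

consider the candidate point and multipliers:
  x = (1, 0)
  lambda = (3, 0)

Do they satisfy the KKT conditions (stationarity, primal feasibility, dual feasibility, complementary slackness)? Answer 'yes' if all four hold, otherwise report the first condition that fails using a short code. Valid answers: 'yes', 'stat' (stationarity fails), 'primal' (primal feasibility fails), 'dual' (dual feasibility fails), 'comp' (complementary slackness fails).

Gradient of f: grad f(x) = Q x + c = (3, -9)
Constraint values g_i(x) = a_i^T x - b_i:
  g_1((1, 0)) = 0
  g_2((1, 0)) = -1
Stationarity residual: grad f(x) + sum_i lambda_i a_i = (0, 0)
  -> stationarity OK
Primal feasibility (all g_i <= 0): OK
Dual feasibility (all lambda_i >= 0): OK
Complementary slackness (lambda_i * g_i(x) = 0 for all i): OK

Verdict: yes, KKT holds.

yes


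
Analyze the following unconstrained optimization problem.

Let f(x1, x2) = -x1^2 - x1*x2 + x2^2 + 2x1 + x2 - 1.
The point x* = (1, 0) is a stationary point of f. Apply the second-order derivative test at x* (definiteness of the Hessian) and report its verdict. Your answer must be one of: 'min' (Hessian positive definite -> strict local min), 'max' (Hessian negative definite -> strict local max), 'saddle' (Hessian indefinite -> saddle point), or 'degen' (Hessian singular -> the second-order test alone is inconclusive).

Compute the Hessian H = grad^2 f:
  H = [[-2, -1], [-1, 2]]
Verify stationarity: grad f(x*) = H x* + g = (0, 0).
Eigenvalues of H: -2.2361, 2.2361.
Eigenvalues have mixed signs, so H is indefinite -> x* is a saddle point.

saddle


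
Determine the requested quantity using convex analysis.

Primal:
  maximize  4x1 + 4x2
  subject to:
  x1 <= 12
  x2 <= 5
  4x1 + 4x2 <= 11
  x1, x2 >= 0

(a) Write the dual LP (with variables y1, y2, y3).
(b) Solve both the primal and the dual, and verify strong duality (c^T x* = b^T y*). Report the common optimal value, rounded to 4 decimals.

The standard primal-dual pair for 'max c^T x s.t. A x <= b, x >= 0' is:
  Dual:  min b^T y  s.t.  A^T y >= c,  y >= 0.

So the dual LP is:
  minimize  12y1 + 5y2 + 11y3
  subject to:
    y1 + 4y3 >= 4
    y2 + 4y3 >= 4
    y1, y2, y3 >= 0

Solving the primal: x* = (2.75, 0).
  primal value c^T x* = 11.
Solving the dual: y* = (0, 0, 1).
  dual value b^T y* = 11.
Strong duality: c^T x* = b^T y*. Confirmed.

11


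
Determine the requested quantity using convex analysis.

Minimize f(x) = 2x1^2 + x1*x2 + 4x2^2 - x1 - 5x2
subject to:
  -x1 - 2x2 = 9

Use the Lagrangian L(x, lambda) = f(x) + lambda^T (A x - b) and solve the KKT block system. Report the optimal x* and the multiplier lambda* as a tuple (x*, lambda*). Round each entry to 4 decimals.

Form the Lagrangian:
  L(x, lambda) = (1/2) x^T Q x + c^T x + lambda^T (A x - b)
Stationarity (grad_x L = 0): Q x + c + A^T lambda = 0.
Primal feasibility: A x = b.

This gives the KKT block system:
  [ Q   A^T ] [ x     ]   [-c ]
  [ A    0  ] [ lambda ] = [ b ]

Solving the linear system:
  x*      = (-3, -3)
  lambda* = (-16)
  f(x*)   = 81

x* = (-3, -3), lambda* = (-16)


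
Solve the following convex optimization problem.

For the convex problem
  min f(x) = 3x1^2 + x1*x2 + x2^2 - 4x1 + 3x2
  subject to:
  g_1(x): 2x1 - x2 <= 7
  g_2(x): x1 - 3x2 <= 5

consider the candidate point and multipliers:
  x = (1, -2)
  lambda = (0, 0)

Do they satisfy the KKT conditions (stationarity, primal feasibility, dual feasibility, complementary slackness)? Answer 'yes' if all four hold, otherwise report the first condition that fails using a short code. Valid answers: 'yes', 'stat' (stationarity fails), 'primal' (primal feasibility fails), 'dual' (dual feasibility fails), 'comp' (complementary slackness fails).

Gradient of f: grad f(x) = Q x + c = (0, 0)
Constraint values g_i(x) = a_i^T x - b_i:
  g_1((1, -2)) = -3
  g_2((1, -2)) = 2
Stationarity residual: grad f(x) + sum_i lambda_i a_i = (0, 0)
  -> stationarity OK
Primal feasibility (all g_i <= 0): FAILS
Dual feasibility (all lambda_i >= 0): OK
Complementary slackness (lambda_i * g_i(x) = 0 for all i): OK

Verdict: the first failing condition is primal_feasibility -> primal.

primal


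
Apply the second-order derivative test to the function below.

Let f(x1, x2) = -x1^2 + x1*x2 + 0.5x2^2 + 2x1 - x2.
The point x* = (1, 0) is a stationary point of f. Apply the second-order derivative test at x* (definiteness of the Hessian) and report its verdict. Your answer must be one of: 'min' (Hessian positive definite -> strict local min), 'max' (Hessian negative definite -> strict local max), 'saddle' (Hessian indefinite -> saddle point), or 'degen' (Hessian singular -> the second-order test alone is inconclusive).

Compute the Hessian H = grad^2 f:
  H = [[-2, 1], [1, 1]]
Verify stationarity: grad f(x*) = H x* + g = (0, 0).
Eigenvalues of H: -2.3028, 1.3028.
Eigenvalues have mixed signs, so H is indefinite -> x* is a saddle point.

saddle


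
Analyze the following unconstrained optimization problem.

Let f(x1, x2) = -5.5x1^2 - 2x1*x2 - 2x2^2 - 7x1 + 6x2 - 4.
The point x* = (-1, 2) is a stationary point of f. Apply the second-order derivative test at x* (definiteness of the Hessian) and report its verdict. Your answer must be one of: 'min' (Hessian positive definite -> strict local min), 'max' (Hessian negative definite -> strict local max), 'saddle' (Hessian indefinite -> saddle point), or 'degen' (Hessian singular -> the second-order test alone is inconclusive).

Compute the Hessian H = grad^2 f:
  H = [[-11, -2], [-2, -4]]
Verify stationarity: grad f(x*) = H x* + g = (0, 0).
Eigenvalues of H: -11.5311, -3.4689.
Both eigenvalues < 0, so H is negative definite -> x* is a strict local max.

max


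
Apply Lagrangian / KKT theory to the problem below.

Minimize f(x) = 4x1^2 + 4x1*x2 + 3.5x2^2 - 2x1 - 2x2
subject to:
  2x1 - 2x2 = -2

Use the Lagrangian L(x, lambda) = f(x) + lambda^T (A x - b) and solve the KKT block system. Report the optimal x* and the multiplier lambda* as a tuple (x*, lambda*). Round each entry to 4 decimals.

Form the Lagrangian:
  L(x, lambda) = (1/2) x^T Q x + c^T x + lambda^T (A x - b)
Stationarity (grad_x L = 0): Q x + c + A^T lambda = 0.
Primal feasibility: A x = b.

This gives the KKT block system:
  [ Q   A^T ] [ x     ]   [-c ]
  [ A    0  ] [ lambda ] = [ b ]

Solving the linear system:
  x*      = (-0.3043, 0.6957)
  lambda* = (0.8261)
  f(x*)   = 0.4348

x* = (-0.3043, 0.6957), lambda* = (0.8261)


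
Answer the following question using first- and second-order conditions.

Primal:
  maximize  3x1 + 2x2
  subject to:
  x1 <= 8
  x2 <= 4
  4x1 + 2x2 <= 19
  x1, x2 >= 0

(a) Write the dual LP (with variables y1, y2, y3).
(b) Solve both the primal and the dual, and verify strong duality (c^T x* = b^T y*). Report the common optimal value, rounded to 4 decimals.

The standard primal-dual pair for 'max c^T x s.t. A x <= b, x >= 0' is:
  Dual:  min b^T y  s.t.  A^T y >= c,  y >= 0.

So the dual LP is:
  minimize  8y1 + 4y2 + 19y3
  subject to:
    y1 + 4y3 >= 3
    y2 + 2y3 >= 2
    y1, y2, y3 >= 0

Solving the primal: x* = (2.75, 4).
  primal value c^T x* = 16.25.
Solving the dual: y* = (0, 0.5, 0.75).
  dual value b^T y* = 16.25.
Strong duality: c^T x* = b^T y*. Confirmed.

16.25


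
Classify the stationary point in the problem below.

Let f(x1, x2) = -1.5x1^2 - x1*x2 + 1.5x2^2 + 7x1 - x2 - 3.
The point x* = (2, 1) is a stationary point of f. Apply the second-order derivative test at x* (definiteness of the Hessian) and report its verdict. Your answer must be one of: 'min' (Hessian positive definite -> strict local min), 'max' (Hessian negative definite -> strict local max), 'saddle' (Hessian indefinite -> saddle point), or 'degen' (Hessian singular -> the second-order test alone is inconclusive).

Compute the Hessian H = grad^2 f:
  H = [[-3, -1], [-1, 3]]
Verify stationarity: grad f(x*) = H x* + g = (0, 0).
Eigenvalues of H: -3.1623, 3.1623.
Eigenvalues have mixed signs, so H is indefinite -> x* is a saddle point.

saddle


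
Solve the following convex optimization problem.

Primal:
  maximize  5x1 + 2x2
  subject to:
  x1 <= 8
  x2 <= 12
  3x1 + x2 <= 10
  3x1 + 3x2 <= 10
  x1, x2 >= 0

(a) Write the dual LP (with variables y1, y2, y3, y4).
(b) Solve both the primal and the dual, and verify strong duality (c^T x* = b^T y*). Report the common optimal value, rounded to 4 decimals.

The standard primal-dual pair for 'max c^T x s.t. A x <= b, x >= 0' is:
  Dual:  min b^T y  s.t.  A^T y >= c,  y >= 0.

So the dual LP is:
  minimize  8y1 + 12y2 + 10y3 + 10y4
  subject to:
    y1 + 3y3 + 3y4 >= 5
    y2 + y3 + 3y4 >= 2
    y1, y2, y3, y4 >= 0

Solving the primal: x* = (3.3333, 0).
  primal value c^T x* = 16.6667.
Solving the dual: y* = (0, 0, 0, 1.6667).
  dual value b^T y* = 16.6667.
Strong duality: c^T x* = b^T y*. Confirmed.

16.6667


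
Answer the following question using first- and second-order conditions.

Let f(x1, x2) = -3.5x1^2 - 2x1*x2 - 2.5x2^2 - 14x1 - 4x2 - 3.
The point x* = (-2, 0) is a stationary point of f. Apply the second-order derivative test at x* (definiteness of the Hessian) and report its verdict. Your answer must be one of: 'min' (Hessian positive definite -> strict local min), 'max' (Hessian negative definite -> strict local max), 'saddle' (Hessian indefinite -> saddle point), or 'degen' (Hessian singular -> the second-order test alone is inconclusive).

Compute the Hessian H = grad^2 f:
  H = [[-7, -2], [-2, -5]]
Verify stationarity: grad f(x*) = H x* + g = (0, 0).
Eigenvalues of H: -8.2361, -3.7639.
Both eigenvalues < 0, so H is negative definite -> x* is a strict local max.

max


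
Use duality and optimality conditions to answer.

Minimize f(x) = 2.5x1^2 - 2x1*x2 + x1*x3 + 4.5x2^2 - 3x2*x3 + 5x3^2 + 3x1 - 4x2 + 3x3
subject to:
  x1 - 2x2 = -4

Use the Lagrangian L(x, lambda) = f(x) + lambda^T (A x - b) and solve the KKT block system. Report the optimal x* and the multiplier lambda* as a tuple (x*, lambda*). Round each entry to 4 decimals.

Form the Lagrangian:
  L(x, lambda) = (1/2) x^T Q x + c^T x + lambda^T (A x - b)
Stationarity (grad_x L = 0): Q x + c + A^T lambda = 0.
Primal feasibility: A x = b.

This gives the KKT block system:
  [ Q   A^T ] [ x     ]   [-c ]
  [ A    0  ] [ lambda ] = [ b ]

Solving the linear system:
  x*      = (-1.1196, 1.4402, 0.244)
  lambda* = (5.2344)
  f(x*)   = 6.2751

x* = (-1.1196, 1.4402, 0.244), lambda* = (5.2344)


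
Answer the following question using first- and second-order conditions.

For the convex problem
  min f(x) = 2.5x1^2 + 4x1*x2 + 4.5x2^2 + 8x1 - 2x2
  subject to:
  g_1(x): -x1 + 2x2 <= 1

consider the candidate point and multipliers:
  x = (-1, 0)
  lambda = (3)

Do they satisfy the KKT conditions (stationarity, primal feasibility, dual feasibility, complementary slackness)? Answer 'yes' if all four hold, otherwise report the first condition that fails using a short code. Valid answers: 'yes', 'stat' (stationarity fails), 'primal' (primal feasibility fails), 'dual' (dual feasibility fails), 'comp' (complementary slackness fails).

Gradient of f: grad f(x) = Q x + c = (3, -6)
Constraint values g_i(x) = a_i^T x - b_i:
  g_1((-1, 0)) = 0
Stationarity residual: grad f(x) + sum_i lambda_i a_i = (0, 0)
  -> stationarity OK
Primal feasibility (all g_i <= 0): OK
Dual feasibility (all lambda_i >= 0): OK
Complementary slackness (lambda_i * g_i(x) = 0 for all i): OK

Verdict: yes, KKT holds.

yes


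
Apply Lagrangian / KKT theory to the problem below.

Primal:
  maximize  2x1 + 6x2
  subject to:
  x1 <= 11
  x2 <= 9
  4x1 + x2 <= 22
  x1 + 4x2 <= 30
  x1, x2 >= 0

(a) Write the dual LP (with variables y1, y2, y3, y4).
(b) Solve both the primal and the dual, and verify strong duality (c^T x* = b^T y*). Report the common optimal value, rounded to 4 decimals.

The standard primal-dual pair for 'max c^T x s.t. A x <= b, x >= 0' is:
  Dual:  min b^T y  s.t.  A^T y >= c,  y >= 0.

So the dual LP is:
  minimize  11y1 + 9y2 + 22y3 + 30y4
  subject to:
    y1 + 4y3 + y4 >= 2
    y2 + y3 + 4y4 >= 6
    y1, y2, y3, y4 >= 0

Solving the primal: x* = (3.8667, 6.5333).
  primal value c^T x* = 46.9333.
Solving the dual: y* = (0, 0, 0.1333, 1.4667).
  dual value b^T y* = 46.9333.
Strong duality: c^T x* = b^T y*. Confirmed.

46.9333


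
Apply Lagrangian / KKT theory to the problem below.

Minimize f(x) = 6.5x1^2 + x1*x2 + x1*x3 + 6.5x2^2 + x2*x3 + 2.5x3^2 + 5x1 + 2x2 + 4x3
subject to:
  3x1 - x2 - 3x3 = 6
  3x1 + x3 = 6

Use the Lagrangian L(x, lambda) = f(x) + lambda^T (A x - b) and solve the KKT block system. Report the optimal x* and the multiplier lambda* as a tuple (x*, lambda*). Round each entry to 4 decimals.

Form the Lagrangian:
  L(x, lambda) = (1/2) x^T Q x + c^T x + lambda^T (A x - b)
Stationarity (grad_x L = 0): Q x + c + A^T lambda = 0.
Primal feasibility: A x = b.

This gives the KKT block system:
  [ Q   A^T ] [ x     ]   [-c ]
  [ A    0  ] [ lambda ] = [ b ]

Solving the linear system:
  x*      = (1.9675, -0.3902, 0.0975)
  lambda* = (-1.0075, -9.0874)
  f(x*)   = 35.0083

x* = (1.9675, -0.3902, 0.0975), lambda* = (-1.0075, -9.0874)


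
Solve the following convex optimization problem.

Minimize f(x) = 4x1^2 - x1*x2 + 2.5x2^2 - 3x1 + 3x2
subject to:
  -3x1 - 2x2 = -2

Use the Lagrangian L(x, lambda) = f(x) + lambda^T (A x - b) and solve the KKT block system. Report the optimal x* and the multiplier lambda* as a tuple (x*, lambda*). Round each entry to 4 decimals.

Form the Lagrangian:
  L(x, lambda) = (1/2) x^T Q x + c^T x + lambda^T (A x - b)
Stationarity (grad_x L = 0): Q x + c + A^T lambda = 0.
Primal feasibility: A x = b.

This gives the KKT block system:
  [ Q   A^T ] [ x     ]   [-c ]
  [ A    0  ] [ lambda ] = [ b ]

Solving the linear system:
  x*      = (0.7191, -0.0787)
  lambda* = (0.9438)
  f(x*)   = -0.2528

x* = (0.7191, -0.0787), lambda* = (0.9438)


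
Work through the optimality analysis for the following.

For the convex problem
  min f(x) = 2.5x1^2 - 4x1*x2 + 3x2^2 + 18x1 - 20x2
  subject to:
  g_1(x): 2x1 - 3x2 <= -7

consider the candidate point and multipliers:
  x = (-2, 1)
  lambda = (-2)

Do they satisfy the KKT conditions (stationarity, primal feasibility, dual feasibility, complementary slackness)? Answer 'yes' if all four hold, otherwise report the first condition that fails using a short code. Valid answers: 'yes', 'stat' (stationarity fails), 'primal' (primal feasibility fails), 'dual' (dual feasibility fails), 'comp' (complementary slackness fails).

Gradient of f: grad f(x) = Q x + c = (4, -6)
Constraint values g_i(x) = a_i^T x - b_i:
  g_1((-2, 1)) = 0
Stationarity residual: grad f(x) + sum_i lambda_i a_i = (0, 0)
  -> stationarity OK
Primal feasibility (all g_i <= 0): OK
Dual feasibility (all lambda_i >= 0): FAILS
Complementary slackness (lambda_i * g_i(x) = 0 for all i): OK

Verdict: the first failing condition is dual_feasibility -> dual.

dual


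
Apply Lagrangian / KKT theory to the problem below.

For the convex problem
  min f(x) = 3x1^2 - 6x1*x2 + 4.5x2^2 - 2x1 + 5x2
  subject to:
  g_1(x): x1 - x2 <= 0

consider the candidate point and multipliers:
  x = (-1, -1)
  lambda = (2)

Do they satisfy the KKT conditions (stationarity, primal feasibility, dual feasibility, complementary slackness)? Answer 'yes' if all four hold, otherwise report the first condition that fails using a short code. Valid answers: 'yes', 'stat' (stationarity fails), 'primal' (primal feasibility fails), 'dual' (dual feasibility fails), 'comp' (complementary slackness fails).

Gradient of f: grad f(x) = Q x + c = (-2, 2)
Constraint values g_i(x) = a_i^T x - b_i:
  g_1((-1, -1)) = 0
Stationarity residual: grad f(x) + sum_i lambda_i a_i = (0, 0)
  -> stationarity OK
Primal feasibility (all g_i <= 0): OK
Dual feasibility (all lambda_i >= 0): OK
Complementary slackness (lambda_i * g_i(x) = 0 for all i): OK

Verdict: yes, KKT holds.

yes


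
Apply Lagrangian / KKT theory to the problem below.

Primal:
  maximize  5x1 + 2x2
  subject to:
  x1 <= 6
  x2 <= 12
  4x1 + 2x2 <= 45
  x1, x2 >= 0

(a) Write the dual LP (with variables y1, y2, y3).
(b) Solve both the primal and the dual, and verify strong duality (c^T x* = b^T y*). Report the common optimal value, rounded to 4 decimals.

The standard primal-dual pair for 'max c^T x s.t. A x <= b, x >= 0' is:
  Dual:  min b^T y  s.t.  A^T y >= c,  y >= 0.

So the dual LP is:
  minimize  6y1 + 12y2 + 45y3
  subject to:
    y1 + 4y3 >= 5
    y2 + 2y3 >= 2
    y1, y2, y3 >= 0

Solving the primal: x* = (6, 10.5).
  primal value c^T x* = 51.
Solving the dual: y* = (1, 0, 1).
  dual value b^T y* = 51.
Strong duality: c^T x* = b^T y*. Confirmed.

51


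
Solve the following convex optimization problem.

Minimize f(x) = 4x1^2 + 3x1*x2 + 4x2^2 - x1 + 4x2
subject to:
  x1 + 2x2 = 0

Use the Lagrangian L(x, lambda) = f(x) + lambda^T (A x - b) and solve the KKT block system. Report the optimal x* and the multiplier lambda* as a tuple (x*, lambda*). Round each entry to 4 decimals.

Form the Lagrangian:
  L(x, lambda) = (1/2) x^T Q x + c^T x + lambda^T (A x - b)
Stationarity (grad_x L = 0): Q x + c + A^T lambda = 0.
Primal feasibility: A x = b.

This gives the KKT block system:
  [ Q   A^T ] [ x     ]   [-c ]
  [ A    0  ] [ lambda ] = [ b ]

Solving the linear system:
  x*      = (0.4286, -0.2143)
  lambda* = (-1.7857)
  f(x*)   = -0.6429

x* = (0.4286, -0.2143), lambda* = (-1.7857)


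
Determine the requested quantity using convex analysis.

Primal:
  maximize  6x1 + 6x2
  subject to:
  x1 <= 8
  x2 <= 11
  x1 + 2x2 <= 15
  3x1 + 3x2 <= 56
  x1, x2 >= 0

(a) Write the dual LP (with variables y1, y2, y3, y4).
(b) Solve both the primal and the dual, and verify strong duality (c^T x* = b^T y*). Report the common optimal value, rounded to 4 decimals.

The standard primal-dual pair for 'max c^T x s.t. A x <= b, x >= 0' is:
  Dual:  min b^T y  s.t.  A^T y >= c,  y >= 0.

So the dual LP is:
  minimize  8y1 + 11y2 + 15y3 + 56y4
  subject to:
    y1 + y3 + 3y4 >= 6
    y2 + 2y3 + 3y4 >= 6
    y1, y2, y3, y4 >= 0

Solving the primal: x* = (8, 3.5).
  primal value c^T x* = 69.
Solving the dual: y* = (3, 0, 3, 0).
  dual value b^T y* = 69.
Strong duality: c^T x* = b^T y*. Confirmed.

69
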